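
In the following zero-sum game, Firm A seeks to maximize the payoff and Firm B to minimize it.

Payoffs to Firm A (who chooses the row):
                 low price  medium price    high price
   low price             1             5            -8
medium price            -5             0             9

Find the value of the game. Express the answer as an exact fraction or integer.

Column medium price is strictly dominated by low price for Firm B (it gives Firm A more in every row).
The remaining 2×2 game on (low price, medium price) × (low price, high price) has no saddle point. Let Firm A play low price with probability p; indifference gives p − 5(1−p) = −8p + 9(1−p), so p = 14/23.
Similarly Firm B's optimal q on low price is 17/23, and the value is 1·(17/23) + (-8)·(6/23) = -31/23.

-31/23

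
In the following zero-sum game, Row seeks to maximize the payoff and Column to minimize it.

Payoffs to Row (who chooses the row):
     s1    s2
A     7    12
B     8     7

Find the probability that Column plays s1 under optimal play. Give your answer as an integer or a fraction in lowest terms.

5/6

Row minima are 7 and 7, so Row's maximin is 7; column maxima are 8 and 12, so Column's minimax is 8. These differ, so the equilibrium is in mixed strategies.
Let Column play s1 with probability q. Row is indifferent when 7q + 12(1−q) = 8q + 7(1−q), giving q = 5/6.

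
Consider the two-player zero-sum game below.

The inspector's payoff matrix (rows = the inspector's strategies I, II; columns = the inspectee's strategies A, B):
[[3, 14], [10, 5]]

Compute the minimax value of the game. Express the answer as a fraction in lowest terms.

Row minima are 3 and 5, so the inspector's maximin is 5; column maxima are 10 and 14, so the inspectee's minimax is 10. These differ, so the equilibrium is in mixed strategies.
Let the inspector play I with probability p. The inspectee is indifferent when 3p + 10(1−p) = 14p + 5(1−p), giving p = 5/16.
Let the inspectee play A with probability q. The inspector is indifferent when 3q + 14(1−q) = 10q + 5(1−q), giving q = 9/16.
The value is 3·(9/16) + (14)·(7/16) = 125/16.

125/16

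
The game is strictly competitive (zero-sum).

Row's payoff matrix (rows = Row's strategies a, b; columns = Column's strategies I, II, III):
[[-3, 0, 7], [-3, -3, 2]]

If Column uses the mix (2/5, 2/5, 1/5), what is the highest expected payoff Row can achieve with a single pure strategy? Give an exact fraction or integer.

1/5

a: (-3)·(2/5) + (0)·(2/5) + (7)·(1/5) = 1/5.
b: (-3)·(2/5) + (-3)·(2/5) + (2)·(1/5) = -2.
The best pure response is a with expected payoff 1/5.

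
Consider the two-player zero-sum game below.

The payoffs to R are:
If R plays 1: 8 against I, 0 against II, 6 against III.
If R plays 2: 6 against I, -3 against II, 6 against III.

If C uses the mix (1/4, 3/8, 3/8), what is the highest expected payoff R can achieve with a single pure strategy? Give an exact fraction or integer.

17/4

1: (8)·(1/4) + (0)·(3/8) + (6)·(3/8) = 17/4.
2: (6)·(1/4) + (-3)·(3/8) + (6)·(3/8) = 21/8.
The best pure response is 1 with expected payoff 17/4.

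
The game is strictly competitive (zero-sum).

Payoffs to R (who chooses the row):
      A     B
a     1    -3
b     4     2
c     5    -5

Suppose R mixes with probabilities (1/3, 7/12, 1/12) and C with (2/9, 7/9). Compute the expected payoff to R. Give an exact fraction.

Against (2/9, 7/9), each row's expected payoff is a: -19/9; b: 22/9; c: -25/9.
Taking the (1/3, 7/12, 1/12)-weighted average: (1/3)·(-19/9) + (7/12)·(22/9) + (1/12)·(-25/9) = 53/108.

53/108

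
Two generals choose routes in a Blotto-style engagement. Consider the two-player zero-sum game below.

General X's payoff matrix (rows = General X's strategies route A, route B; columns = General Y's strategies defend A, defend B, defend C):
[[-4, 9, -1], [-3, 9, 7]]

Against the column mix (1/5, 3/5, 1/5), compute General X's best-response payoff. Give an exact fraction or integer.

31/5

route A: (-4)·(1/5) + (9)·(3/5) + (-1)·(1/5) = 22/5.
route B: (-3)·(1/5) + (9)·(3/5) + (7)·(1/5) = 31/5.
The best pure response is route B with expected payoff 31/5.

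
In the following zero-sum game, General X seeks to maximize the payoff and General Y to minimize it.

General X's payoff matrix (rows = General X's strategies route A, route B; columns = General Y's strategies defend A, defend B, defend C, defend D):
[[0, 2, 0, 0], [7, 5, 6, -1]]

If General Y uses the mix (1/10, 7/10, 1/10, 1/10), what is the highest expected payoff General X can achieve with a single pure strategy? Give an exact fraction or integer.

route A: (0)·(1/10) + (2)·(7/10) + (0)·(1/10) + (0)·(1/10) = 7/5.
route B: (7)·(1/10) + (5)·(7/10) + (6)·(1/10) + (-1)·(1/10) = 47/10.
The best pure response is route B with expected payoff 47/10.

47/10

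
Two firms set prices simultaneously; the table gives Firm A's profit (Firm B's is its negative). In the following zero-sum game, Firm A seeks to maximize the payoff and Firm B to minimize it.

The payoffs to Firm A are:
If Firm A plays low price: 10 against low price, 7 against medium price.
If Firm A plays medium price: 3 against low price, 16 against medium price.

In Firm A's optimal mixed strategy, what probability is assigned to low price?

Row minima are 7 and 3, so Firm A's maximin is 7; column maxima are 10 and 16, so Firm B's minimax is 10. These differ, so the equilibrium is in mixed strategies.
Let Firm A play low price with probability p. Firm B is indifferent when 10p + 3(1−p) = 7p + 16(1−p), giving p = 13/16.

13/16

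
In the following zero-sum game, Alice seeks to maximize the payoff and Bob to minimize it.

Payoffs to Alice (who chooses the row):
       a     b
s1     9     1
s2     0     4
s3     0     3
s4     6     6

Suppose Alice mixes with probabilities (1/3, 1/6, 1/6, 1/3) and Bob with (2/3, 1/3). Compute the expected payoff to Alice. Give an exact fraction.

Against (2/3, 1/3), each row's expected payoff is s1: 19/3; s2: 4/3; s3: 1; s4: 6.
Taking the (1/3, 1/6, 1/6, 1/3)-weighted average: (1/3)·(19/3) + (1/6)·(4/3) + (1/6)·(1) + (1/3)·(6) = 9/2.

9/2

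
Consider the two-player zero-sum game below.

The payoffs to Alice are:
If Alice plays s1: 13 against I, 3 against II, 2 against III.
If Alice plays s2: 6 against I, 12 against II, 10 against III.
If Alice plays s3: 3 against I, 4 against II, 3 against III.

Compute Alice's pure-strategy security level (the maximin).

The worst-case payoff for each row is s1: 2, s2: 6, s3: 3.
The best of these is 6.

6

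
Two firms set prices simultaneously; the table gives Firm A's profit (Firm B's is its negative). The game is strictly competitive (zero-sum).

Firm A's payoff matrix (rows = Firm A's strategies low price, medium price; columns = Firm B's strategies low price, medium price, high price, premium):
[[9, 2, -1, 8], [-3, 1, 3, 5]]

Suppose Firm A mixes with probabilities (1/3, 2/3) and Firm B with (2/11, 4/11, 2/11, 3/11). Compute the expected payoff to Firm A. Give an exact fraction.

Against (2/11, 4/11, 2/11, 3/11), each row's expected payoff is low price: 48/11; medium price: 19/11.
Taking the (1/3, 2/3)-weighted average: (1/3)·(48/11) + (2/3)·(19/11) = 86/33.

86/33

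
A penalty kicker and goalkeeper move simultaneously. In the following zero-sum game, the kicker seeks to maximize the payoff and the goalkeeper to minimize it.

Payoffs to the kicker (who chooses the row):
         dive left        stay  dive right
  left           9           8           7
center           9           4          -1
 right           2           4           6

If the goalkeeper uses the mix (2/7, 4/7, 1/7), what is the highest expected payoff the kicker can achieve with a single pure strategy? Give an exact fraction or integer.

left: (9)·(2/7) + (8)·(4/7) + (7)·(1/7) = 57/7.
center: (9)·(2/7) + (4)·(4/7) + (-1)·(1/7) = 33/7.
right: (2)·(2/7) + (4)·(4/7) + (6)·(1/7) = 26/7.
The best pure response is left with expected payoff 57/7.

57/7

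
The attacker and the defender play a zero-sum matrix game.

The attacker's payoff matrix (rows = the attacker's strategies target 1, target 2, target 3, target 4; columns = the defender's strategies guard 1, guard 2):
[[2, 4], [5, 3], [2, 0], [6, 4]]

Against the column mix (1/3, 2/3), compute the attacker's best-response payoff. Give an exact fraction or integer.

14/3

target 1: (2)·(1/3) + (4)·(2/3) = 10/3.
target 2: (5)·(1/3) + (3)·(2/3) = 11/3.
target 3: (2)·(1/3) + (0)·(2/3) = 2/3.
target 4: (6)·(1/3) + (4)·(2/3) = 14/3.
The best pure response is target 4 with expected payoff 14/3.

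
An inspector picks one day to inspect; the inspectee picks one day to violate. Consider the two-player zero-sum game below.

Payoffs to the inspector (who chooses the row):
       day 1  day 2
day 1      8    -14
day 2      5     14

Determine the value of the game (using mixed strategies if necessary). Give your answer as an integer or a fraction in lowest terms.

Row minima are -14 and 5, so the inspector's maximin is 5; column maxima are 8 and 14, so the inspectee's minimax is 8. These differ, so the equilibrium is in mixed strategies.
Let the inspector play day 1 with probability p. The inspectee is indifferent when 8p + 5(1−p) = −14p + 14(1−p), giving p = 9/31.
Let the inspectee play day 1 with probability q. The inspector is indifferent when 8q − 14(1−q) = 5q + 14(1−q), giving q = 28/31.
The value is 8·(28/31) + (-14)·(3/31) = 182/31.

182/31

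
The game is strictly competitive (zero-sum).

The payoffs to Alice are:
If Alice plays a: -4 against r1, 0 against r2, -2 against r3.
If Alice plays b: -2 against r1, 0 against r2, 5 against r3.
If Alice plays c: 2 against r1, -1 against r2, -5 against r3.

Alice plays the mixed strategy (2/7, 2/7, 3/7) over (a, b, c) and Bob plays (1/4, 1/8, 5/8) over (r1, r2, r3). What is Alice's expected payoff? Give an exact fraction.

Against (1/4, 1/8, 5/8), each row's expected payoff is a: -9/4; b: 21/8; c: -11/4.
Taking the (2/7, 2/7, 3/7)-weighted average: (2/7)·(-9/4) + (2/7)·(21/8) + (3/7)·(-11/4) = -15/14.

-15/14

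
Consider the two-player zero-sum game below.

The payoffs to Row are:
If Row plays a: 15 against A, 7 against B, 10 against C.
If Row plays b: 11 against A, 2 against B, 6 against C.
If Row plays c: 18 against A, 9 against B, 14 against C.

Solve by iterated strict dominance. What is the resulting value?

Column C is strictly dominated by B for Column (7<10, 2<6, 9<14); eliminate C.
Column A is strictly dominated by B for Column (7<15, 2<11, 9<18); eliminate A.
Row a is strictly dominated by row c (9>7); eliminate a.
Row b is strictly dominated by row c (9>2); eliminate b.
Only (c, B) remains, with payoff 9.

9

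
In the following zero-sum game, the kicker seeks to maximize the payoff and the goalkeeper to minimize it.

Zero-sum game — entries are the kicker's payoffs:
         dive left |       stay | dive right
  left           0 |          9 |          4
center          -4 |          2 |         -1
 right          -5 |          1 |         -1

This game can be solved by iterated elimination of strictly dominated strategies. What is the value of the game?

Column stay is strictly dominated by dive left for the goalkeeper (0<9, -4<2, -5<1); eliminate stay.
Column dive right is strictly dominated by dive left for the goalkeeper (0<4, -4<-1, -5<-1); eliminate dive right.
Row center is strictly dominated by row left (0>-4); eliminate center.
Row right is strictly dominated by row left (0>-5); eliminate right.
Only (left, dive left) remains, with payoff 0.

0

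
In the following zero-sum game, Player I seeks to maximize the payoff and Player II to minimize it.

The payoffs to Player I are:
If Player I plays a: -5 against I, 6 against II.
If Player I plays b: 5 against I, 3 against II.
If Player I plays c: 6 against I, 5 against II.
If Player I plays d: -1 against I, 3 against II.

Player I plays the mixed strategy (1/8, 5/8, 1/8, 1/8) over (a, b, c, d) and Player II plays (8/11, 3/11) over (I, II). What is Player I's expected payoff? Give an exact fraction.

287/88

Against (8/11, 3/11), each row's expected payoff is a: -2; b: 49/11; c: 63/11; d: 1/11.
Taking the (1/8, 5/8, 1/8, 1/8)-weighted average: (1/8)·(-2) + (5/8)·(49/11) + (1/8)·(63/11) + (1/8)·(1/11) = 287/88.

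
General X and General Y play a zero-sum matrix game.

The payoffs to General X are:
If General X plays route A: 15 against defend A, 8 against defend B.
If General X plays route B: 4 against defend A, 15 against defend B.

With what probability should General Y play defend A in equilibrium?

7/18

Row minima are 8 and 4, so General X's maximin is 8; column maxima are 15 and 15, so General Y's minimax is 15. These differ, so the equilibrium is in mixed strategies.
Let General Y play defend A with probability q. General X is indifferent when 15q + 8(1−q) = 4q + 15(1−q), giving q = 7/18.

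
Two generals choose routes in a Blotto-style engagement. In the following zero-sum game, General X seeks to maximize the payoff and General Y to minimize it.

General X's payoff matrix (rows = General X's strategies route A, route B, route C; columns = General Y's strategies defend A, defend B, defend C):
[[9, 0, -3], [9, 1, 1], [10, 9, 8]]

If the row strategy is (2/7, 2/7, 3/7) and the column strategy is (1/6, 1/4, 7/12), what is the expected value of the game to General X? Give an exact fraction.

Against (1/6, 1/4, 7/12), each row's expected payoff is route A: -1/4; route B: 7/3; route C: 103/12.
Taking the (2/7, 2/7, 3/7)-weighted average: (2/7)·(-1/4) + (2/7)·(7/3) + (3/7)·(103/12) = 359/84.

359/84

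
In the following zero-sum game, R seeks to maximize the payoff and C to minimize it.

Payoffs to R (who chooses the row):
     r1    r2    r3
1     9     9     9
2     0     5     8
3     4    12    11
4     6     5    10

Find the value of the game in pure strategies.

Row minima: 9, 0, 4, 5 → R's maximin is 9.
Column maxima: 9, 12, 11 → C's minimax is 9.
They coincide at (1, r1), so the value is 9.

9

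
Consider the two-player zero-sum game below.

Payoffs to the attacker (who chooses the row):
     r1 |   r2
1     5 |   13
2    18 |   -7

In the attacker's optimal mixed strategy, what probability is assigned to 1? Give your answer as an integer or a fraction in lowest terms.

25/33

Row minima are 5 and -7, so the attacker's maximin is 5; column maxima are 18 and 13, so the defender's minimax is 13. These differ, so the equilibrium is in mixed strategies.
Let the attacker play 1 with probability p. The defender is indifferent when 5p + 18(1−p) = 13p − 7(1−p), giving p = 25/33.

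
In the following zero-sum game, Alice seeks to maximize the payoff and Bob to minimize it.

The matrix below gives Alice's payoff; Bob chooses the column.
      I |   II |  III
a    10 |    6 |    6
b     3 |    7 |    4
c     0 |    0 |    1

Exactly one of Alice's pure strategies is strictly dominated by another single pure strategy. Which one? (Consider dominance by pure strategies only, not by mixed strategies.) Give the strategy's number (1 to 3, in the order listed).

3

Compare c with a: 10 > 0, 6 > 0, 6 > 1.
So a strictly dominates c for Alice; c is strictly dominated.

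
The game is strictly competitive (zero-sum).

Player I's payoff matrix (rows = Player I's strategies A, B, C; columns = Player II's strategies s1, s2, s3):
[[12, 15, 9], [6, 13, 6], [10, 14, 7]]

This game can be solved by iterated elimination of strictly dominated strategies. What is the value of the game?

Column s2 is strictly dominated by s1 for Player II (12<15, 6<13, 10<14); eliminate s2.
Row B is strictly dominated by row A (12>6, 9>6); eliminate B.
Column s1 is strictly dominated by s3 for Player II (9<12, 7<10); eliminate s1.
Row C is strictly dominated by row A (9>7); eliminate C.
Only (A, s3) remains, with payoff 9.

9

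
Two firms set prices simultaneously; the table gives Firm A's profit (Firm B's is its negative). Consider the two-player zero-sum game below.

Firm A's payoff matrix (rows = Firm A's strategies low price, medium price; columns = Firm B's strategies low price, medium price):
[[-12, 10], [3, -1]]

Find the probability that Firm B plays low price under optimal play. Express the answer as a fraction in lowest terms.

11/26

Row minima are -12 and -1, so Firm A's maximin is -1; column maxima are 3 and 10, so Firm B's minimax is 3. These differ, so the equilibrium is in mixed strategies.
Let Firm B play low price with probability q. Firm A is indifferent when −12q + 10(1−q) = 3q − (1−q), giving q = 11/26.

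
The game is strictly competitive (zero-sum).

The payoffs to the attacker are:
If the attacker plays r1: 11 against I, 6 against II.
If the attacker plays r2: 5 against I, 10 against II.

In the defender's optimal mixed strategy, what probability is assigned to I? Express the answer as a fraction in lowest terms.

2/5

Row minima are 6 and 5, so the attacker's maximin is 6; column maxima are 11 and 10, so the defender's minimax is 10. These differ, so the equilibrium is in mixed strategies.
Let the defender play I with probability q. The attacker is indifferent when 11q + 6(1−q) = 5q + 10(1−q), giving q = 2/5.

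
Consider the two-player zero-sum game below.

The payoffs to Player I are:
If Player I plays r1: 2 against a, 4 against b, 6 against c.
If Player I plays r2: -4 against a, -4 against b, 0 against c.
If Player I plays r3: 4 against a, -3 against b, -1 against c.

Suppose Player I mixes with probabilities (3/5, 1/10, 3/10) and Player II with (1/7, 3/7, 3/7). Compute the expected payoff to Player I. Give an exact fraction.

76/35

Against (1/7, 3/7, 3/7), each row's expected payoff is r1: 32/7; r2: -16/7; r3: -8/7.
Taking the (3/5, 1/10, 3/10)-weighted average: (3/5)·(32/7) + (1/10)·(-16/7) + (3/10)·(-8/7) = 76/35.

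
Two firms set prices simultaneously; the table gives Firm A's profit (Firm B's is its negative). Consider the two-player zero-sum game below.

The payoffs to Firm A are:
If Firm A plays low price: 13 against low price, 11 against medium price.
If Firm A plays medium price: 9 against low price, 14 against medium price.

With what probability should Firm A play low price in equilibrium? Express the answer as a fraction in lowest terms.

Row minima are 11 and 9, so Firm A's maximin is 11; column maxima are 13 and 14, so Firm B's minimax is 13. These differ, so the equilibrium is in mixed strategies.
Let Firm A play low price with probability p. Firm B is indifferent when 13p + 9(1−p) = 11p + 14(1−p), giving p = 5/7.

5/7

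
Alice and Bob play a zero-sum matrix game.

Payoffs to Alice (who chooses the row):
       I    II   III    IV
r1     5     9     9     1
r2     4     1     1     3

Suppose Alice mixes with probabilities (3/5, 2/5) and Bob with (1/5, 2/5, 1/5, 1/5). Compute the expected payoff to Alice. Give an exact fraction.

Against (1/5, 2/5, 1/5, 1/5), each row's expected payoff is r1: 33/5; r2: 2.
Taking the (3/5, 2/5)-weighted average: (3/5)·(33/5) + (2/5)·(2) = 119/25.

119/25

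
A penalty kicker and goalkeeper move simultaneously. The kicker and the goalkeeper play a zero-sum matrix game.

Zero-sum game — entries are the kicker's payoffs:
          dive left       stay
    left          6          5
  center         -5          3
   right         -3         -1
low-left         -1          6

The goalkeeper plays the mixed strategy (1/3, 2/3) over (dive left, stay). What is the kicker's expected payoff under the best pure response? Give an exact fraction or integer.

16/3

left: (6)·(1/3) + (5)·(2/3) = 16/3.
center: (-5)·(1/3) + (3)·(2/3) = 1/3.
right: (-3)·(1/3) + (-1)·(2/3) = -5/3.
low-left: (-1)·(1/3) + (6)·(2/3) = 11/3.
The best pure response is left with expected payoff 16/3.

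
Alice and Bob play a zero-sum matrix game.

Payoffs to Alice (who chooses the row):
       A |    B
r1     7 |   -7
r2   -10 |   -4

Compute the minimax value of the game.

Row minima are -7 and -10, so Alice's maximin is -7; column maxima are 7 and -4, so Bob's minimax is -4. These differ, so the equilibrium is in mixed strategies.
Let Alice play r1 with probability p. Bob is indifferent when 7p − 10(1−p) = −7p − 4(1−p), giving p = 3/10.
Let Bob play A with probability q. Alice is indifferent when 7q − 7(1−q) = −10q − 4(1−q), giving q = 3/20.
The value is 7·(3/20) + (-7)·(17/20) = -49/10.

-49/10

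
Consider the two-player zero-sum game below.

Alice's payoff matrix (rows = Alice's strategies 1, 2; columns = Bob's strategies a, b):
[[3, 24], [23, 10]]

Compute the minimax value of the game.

261/17

Row minima are 3 and 10, so Alice's maximin is 10; column maxima are 23 and 24, so Bob's minimax is 23. These differ, so the equilibrium is in mixed strategies.
Let Alice play 1 with probability p. Bob is indifferent when 3p + 23(1−p) = 24p + 10(1−p), giving p = 13/34.
Let Bob play a with probability q. Alice is indifferent when 3q + 24(1−q) = 23q + 10(1−q), giving q = 7/17.
The value is 3·(7/17) + (24)·(10/17) = 261/17.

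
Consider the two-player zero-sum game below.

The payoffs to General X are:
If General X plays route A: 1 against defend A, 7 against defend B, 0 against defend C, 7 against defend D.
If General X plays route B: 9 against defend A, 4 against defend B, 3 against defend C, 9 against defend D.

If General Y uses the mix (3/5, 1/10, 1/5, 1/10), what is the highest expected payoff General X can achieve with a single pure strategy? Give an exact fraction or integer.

route A: (1)·(3/5) + (7)·(1/10) + (0)·(1/5) + (7)·(1/10) = 2.
route B: (9)·(3/5) + (4)·(1/10) + (3)·(1/5) + (9)·(1/10) = 73/10.
The best pure response is route B with expected payoff 73/10.

73/10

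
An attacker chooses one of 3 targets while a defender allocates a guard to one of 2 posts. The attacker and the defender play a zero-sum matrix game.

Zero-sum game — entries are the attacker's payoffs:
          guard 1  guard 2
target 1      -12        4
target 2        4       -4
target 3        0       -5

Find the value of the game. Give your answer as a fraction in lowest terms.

-4/3

Row target 3 is strictly dominated by row target 2, so the attacker never plays it.
The remaining 2×2 game on (target 1, target 2) × (guard 1, guard 2) has no saddle point. Let the attacker play target 1 with probability p; indifference gives −12p + 4(1−p) = 4p − 4(1−p), so p = 1/3.
Similarly the defender's optimal q on guard 1 is 1/3, and the value is -12·(1/3) + (4)·(2/3) = -4/3.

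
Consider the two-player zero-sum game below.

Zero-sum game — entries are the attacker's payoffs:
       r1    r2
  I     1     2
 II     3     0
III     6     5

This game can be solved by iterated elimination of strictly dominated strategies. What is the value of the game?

5

Row II is strictly dominated by row III (6>3, 5>0); eliminate II.
Row I is strictly dominated by row III (6>1, 5>2); eliminate I.
Column r1 is strictly dominated by r2 for the defender (5<6); eliminate r1.
Only (III, r2) remains, with payoff 5.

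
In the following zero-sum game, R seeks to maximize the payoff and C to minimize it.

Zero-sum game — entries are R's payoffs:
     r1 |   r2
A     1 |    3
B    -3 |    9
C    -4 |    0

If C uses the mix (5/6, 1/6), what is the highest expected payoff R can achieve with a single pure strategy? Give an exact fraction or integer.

4/3

A: (1)·(5/6) + (3)·(1/6) = 4/3.
B: (-3)·(5/6) + (9)·(1/6) = -1.
C: (-4)·(5/6) + (0)·(1/6) = -10/3.
The best pure response is A with expected payoff 4/3.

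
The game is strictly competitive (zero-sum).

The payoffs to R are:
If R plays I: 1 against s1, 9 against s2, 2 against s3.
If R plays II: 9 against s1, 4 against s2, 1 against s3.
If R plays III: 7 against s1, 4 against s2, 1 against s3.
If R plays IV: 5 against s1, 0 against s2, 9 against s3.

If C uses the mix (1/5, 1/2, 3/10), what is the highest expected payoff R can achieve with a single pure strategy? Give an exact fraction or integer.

53/10

I: (1)·(1/5) + (9)·(1/2) + (2)·(3/10) = 53/10.
II: (9)·(1/5) + (4)·(1/2) + (1)·(3/10) = 41/10.
III: (7)·(1/5) + (4)·(1/2) + (1)·(3/10) = 37/10.
IV: (5)·(1/5) + (0)·(1/2) + (9)·(3/10) = 37/10.
The best pure response is I with expected payoff 53/10.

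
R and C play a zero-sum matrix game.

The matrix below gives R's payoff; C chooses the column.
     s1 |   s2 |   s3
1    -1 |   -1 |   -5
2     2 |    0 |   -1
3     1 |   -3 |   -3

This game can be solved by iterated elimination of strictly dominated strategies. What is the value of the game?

Row 3 is strictly dominated by row 2 (2>1, 0>-3, -1>-3); eliminate 3.
Row 1 is strictly dominated by row 2 (2>-1, 0>-1, -1>-5); eliminate 1.
Column s2 is strictly dominated by s3 for C (-1<0); eliminate s2.
Column s1 is strictly dominated by s3 for C (-1<2); eliminate s1.
Only (2, s3) remains, with payoff -1.

-1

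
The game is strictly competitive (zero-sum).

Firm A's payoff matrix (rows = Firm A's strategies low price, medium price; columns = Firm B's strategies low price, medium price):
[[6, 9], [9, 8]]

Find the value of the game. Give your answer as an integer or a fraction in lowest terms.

Row minima are 6 and 8, so Firm A's maximin is 8; column maxima are 9 and 9, so Firm B's minimax is 9. These differ, so the equilibrium is in mixed strategies.
Let Firm A play low price with probability p. Firm B is indifferent when 6p + 9(1−p) = 9p + 8(1−p), giving p = 1/4.
Let Firm B play low price with probability q. Firm A is indifferent when 6q + 9(1−q) = 9q + 8(1−q), giving q = 1/4.
The value is 6·(1/4) + (9)·(3/4) = 33/4.

33/4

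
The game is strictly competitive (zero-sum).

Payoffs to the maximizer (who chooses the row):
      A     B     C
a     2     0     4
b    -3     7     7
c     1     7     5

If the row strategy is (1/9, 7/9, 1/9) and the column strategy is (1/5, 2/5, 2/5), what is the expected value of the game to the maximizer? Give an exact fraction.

14/3

Against (1/5, 2/5, 2/5), each row's expected payoff is a: 2; b: 5; c: 5.
Taking the (1/9, 7/9, 1/9)-weighted average: (1/9)·(2) + (7/9)·(5) + (1/9)·(5) = 14/3.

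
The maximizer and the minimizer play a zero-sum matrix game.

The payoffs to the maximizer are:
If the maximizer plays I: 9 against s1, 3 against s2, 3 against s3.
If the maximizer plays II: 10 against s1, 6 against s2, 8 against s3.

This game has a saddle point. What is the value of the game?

6

Row minima: 3, 6 → the maximizer's maximin is 6.
Column maxima: 10, 6, 8 → the minimizer's minimax is 6.
They coincide at (II, s2), so the value is 6.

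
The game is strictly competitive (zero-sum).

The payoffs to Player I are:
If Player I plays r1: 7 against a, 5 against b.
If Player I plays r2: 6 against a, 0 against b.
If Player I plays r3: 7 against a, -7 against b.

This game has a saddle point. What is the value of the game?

5

Row minima: 5, 0, -7 → Player I's maximin is 5.
Column maxima: 7, 5 → Player II's minimax is 5.
They coincide at (r1, b), so the value is 5.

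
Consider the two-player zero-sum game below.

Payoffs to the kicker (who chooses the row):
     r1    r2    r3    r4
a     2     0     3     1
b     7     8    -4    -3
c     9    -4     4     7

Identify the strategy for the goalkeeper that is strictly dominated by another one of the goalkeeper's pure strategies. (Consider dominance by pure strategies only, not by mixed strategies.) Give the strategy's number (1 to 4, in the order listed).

1

The goalkeeper prefers columns that give the kicker less. Compare r1 with r4: 1 < 2, -3 < 7, 7 < 9.
So r4 strictly dominates r1 for the goalkeeper; r1 is strictly dominated.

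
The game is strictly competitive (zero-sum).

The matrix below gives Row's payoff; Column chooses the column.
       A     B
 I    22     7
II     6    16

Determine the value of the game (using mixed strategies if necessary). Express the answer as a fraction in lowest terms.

Row minima are 7 and 6, so Row's maximin is 7; column maxima are 22 and 16, so Column's minimax is 16. These differ, so the equilibrium is in mixed strategies.
Let Row play I with probability p. Column is indifferent when 22p + 6(1−p) = 7p + 16(1−p), giving p = 2/5.
Let Column play A with probability q. Row is indifferent when 22q + 7(1−q) = 6q + 16(1−q), giving q = 9/25.
The value is 22·(9/25) + (7)·(16/25) = 62/5.

62/5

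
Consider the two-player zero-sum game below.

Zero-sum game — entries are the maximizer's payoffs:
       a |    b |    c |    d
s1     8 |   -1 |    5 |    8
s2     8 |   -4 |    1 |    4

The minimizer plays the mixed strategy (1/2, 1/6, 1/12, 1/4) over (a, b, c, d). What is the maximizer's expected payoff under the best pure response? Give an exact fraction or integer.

25/4

s1: (8)·(1/2) + (-1)·(1/6) + (5)·(1/12) + (8)·(1/4) = 25/4.
s2: (8)·(1/2) + (-4)·(1/6) + (1)·(1/12) + (4)·(1/4) = 53/12.
The best pure response is s1 with expected payoff 25/4.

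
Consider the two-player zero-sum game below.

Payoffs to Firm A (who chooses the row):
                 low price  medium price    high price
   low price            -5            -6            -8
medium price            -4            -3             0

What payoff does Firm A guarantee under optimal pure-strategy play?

Row minima: -8, -4 → Firm A's maximin is -4.
Column maxima: -4, -3, 0 → Firm B's minimax is -4.
They coincide at (medium price, low price), so the value is -4.

-4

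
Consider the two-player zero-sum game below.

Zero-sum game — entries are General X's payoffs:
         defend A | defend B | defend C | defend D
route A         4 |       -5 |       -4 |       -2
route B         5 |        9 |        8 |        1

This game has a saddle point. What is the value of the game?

Row minima: -5, 1 → General X's maximin is 1.
Column maxima: 5, 9, 8, 1 → General Y's minimax is 1.
They coincide at (route B, defend D), so the value is 1.

1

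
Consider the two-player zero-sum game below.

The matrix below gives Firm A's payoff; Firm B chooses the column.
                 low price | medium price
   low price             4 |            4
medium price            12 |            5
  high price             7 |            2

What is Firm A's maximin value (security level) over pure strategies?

The worst-case payoff for each row is low price: 4, medium price: 5, high price: 2.
The best of these is 5.

5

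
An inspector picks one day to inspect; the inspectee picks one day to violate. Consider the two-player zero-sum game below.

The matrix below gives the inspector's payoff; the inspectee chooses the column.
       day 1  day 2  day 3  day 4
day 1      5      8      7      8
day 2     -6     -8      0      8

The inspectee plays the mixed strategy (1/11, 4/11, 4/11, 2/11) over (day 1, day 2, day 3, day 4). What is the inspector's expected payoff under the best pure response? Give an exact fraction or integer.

day 1: (5)·(1/11) + (8)·(4/11) + (7)·(4/11) + (8)·(2/11) = 81/11.
day 2: (-6)·(1/11) + (-8)·(4/11) + (0)·(4/11) + (8)·(2/11) = -2.
The best pure response is day 1 with expected payoff 81/11.

81/11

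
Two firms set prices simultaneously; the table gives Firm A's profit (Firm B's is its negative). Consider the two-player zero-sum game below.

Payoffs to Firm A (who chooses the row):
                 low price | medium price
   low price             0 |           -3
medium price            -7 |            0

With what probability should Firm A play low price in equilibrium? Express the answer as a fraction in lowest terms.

7/10

Row minima are -3 and -7, so Firm A's maximin is -3; column maxima are 0 and 0, so Firm B's minimax is 0. These differ, so the equilibrium is in mixed strategies.
Let Firm A play low price with probability p. Firm B is indifferent when −7(1−p) = −3p, giving p = 7/10.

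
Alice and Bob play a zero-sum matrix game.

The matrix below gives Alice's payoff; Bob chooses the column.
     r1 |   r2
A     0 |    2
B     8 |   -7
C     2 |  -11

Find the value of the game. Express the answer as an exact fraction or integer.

16/17

Row C is strictly dominated by row B, so Alice never plays it.
The remaining 2×2 game on (A, B) × (r1, r2) has no saddle point. Let Alice play A with probability p; indifference gives 8(1−p) = 2p − 7(1−p), so p = 15/17.
Similarly Bob's optimal q on r1 is 9/17, and the value is 0·(9/17) + (2)·(8/17) = 16/17.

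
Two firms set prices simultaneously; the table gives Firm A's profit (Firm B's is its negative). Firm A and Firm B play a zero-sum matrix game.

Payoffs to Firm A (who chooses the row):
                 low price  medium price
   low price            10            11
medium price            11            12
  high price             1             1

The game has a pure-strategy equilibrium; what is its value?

Row minima: 10, 11, 1 → Firm A's maximin is 11.
Column maxima: 11, 12 → Firm B's minimax is 11.
They coincide at (medium price, low price), so the value is 11.

11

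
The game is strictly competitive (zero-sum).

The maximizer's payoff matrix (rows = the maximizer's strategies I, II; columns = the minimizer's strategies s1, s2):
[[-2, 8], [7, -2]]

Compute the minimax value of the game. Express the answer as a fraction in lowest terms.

52/19

Row minima are -2 and -2, so the maximizer's maximin is -2; column maxima are 7 and 8, so the minimizer's minimax is 7. These differ, so the equilibrium is in mixed strategies.
Let the maximizer play I with probability p. The minimizer is indifferent when −2p + 7(1−p) = 8p − 2(1−p), giving p = 9/19.
Let the minimizer play s1 with probability q. The maximizer is indifferent when −2q + 8(1−q) = 7q − 2(1−q), giving q = 10/19.
The value is -2·(10/19) + (8)·(9/19) = 52/19.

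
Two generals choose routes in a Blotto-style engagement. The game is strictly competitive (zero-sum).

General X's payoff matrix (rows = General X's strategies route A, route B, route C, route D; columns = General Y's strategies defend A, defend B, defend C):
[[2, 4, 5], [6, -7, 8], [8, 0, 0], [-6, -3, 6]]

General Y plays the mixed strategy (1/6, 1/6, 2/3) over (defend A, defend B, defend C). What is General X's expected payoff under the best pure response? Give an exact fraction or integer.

31/6

route A: (2)·(1/6) + (4)·(1/6) + (5)·(2/3) = 13/3.
route B: (6)·(1/6) + (-7)·(1/6) + (8)·(2/3) = 31/6.
route C: (8)·(1/6) + (0)·(1/6) + (0)·(2/3) = 4/3.
route D: (-6)·(1/6) + (-3)·(1/6) + (6)·(2/3) = 5/2.
The best pure response is route B with expected payoff 31/6.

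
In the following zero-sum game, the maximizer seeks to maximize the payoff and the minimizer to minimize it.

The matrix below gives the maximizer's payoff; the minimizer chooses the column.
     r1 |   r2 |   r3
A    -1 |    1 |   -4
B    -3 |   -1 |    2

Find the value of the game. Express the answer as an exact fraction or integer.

Column r2 is strictly dominated by r1 for the minimizer (it gives the maximizer more in every row).
The remaining 2×2 game on (A, B) × (r1, r3) has no saddle point. Let the maximizer play A with probability p; indifference gives −p − 3(1−p) = −4p + 2(1−p), so p = 5/8.
Similarly the minimizer's optimal q on r1 is 3/4, and the value is -1·(3/4) + (-4)·(1/4) = -7/4.

-7/4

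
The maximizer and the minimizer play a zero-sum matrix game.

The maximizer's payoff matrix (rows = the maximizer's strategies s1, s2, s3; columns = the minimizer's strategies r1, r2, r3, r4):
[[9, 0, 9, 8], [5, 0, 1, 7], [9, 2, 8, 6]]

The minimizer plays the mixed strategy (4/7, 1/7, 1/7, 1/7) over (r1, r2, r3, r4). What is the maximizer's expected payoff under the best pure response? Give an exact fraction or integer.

s1: (9)·(4/7) + (0)·(1/7) + (9)·(1/7) + (8)·(1/7) = 53/7.
s2: (5)·(4/7) + (0)·(1/7) + (1)·(1/7) + (7)·(1/7) = 4.
s3: (9)·(4/7) + (2)·(1/7) + (8)·(1/7) + (6)·(1/7) = 52/7.
The best pure response is s1 with expected payoff 53/7.

53/7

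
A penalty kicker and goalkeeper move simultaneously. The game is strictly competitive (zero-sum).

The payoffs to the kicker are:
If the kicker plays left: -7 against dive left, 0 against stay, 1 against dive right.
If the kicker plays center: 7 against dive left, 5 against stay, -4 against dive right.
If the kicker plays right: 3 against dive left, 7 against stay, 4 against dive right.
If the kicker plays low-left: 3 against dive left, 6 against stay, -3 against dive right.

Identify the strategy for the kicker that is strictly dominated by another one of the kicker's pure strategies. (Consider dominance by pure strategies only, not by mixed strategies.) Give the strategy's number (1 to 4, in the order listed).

Compare left with right: 3 > -7, 7 > 0, 4 > 1.
So right strictly dominates left for the kicker; left is strictly dominated.

1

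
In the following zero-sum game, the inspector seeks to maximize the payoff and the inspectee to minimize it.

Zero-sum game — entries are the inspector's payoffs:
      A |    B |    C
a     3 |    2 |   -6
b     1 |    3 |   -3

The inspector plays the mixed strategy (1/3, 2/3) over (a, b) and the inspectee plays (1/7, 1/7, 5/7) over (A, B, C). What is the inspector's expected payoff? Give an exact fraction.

Against (1/7, 1/7, 5/7), each row's expected payoff is a: -25/7; b: -11/7.
Taking the (1/3, 2/3)-weighted average: (1/3)·(-25/7) + (2/3)·(-11/7) = -47/21.

-47/21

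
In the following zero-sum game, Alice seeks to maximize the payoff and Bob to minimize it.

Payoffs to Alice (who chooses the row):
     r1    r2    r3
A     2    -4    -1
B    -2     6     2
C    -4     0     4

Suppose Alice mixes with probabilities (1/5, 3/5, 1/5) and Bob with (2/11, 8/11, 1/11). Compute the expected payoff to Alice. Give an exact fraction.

21/11

Against (2/11, 8/11, 1/11), each row's expected payoff is A: -29/11; B: 46/11; C: -4/11.
Taking the (1/5, 3/5, 1/5)-weighted average: (1/5)·(-29/11) + (3/5)·(46/11) + (1/5)·(-4/11) = 21/11.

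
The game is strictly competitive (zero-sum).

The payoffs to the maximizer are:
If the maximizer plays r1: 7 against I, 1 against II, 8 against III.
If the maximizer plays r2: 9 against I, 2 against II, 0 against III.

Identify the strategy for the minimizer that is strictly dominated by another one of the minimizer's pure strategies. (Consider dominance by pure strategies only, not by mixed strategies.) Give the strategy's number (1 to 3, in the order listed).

1

The minimizer prefers columns that give the maximizer less. Compare I with II: 1 < 7, 2 < 9.
So II strictly dominates I for the minimizer; I is strictly dominated.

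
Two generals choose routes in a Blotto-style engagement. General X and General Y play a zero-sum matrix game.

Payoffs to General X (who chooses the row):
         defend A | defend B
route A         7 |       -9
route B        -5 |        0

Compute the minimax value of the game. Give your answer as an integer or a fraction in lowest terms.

-15/7

Row minima are -9 and -5, so General X's maximin is -5; column maxima are 7 and 0, so General Y's minimax is 0. These differ, so the equilibrium is in mixed strategies.
Let General X play route A with probability p. General Y is indifferent when 7p − 5(1−p) = −9p, giving p = 5/21.
Let General Y play defend A with probability q. General X is indifferent when 7q − 9(1−q) = −5q, giving q = 3/7.
The value is 7·(3/7) + (-9)·(4/7) = -15/7.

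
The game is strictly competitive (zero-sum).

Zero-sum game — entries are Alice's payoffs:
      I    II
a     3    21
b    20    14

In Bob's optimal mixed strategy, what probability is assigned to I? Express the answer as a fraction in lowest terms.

7/24

Row minima are 3 and 14, so Alice's maximin is 14; column maxima are 20 and 21, so Bob's minimax is 20. These differ, so the equilibrium is in mixed strategies.
Let Bob play I with probability q. Alice is indifferent when 3q + 21(1−q) = 20q + 14(1−q), giving q = 7/24.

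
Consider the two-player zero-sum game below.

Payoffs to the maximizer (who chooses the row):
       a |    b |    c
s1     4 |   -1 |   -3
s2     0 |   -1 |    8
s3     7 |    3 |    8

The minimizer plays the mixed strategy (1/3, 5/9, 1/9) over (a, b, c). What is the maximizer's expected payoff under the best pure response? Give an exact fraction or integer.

44/9

s1: (4)·(1/3) + (-1)·(5/9) + (-3)·(1/9) = 4/9.
s2: (0)·(1/3) + (-1)·(5/9) + (8)·(1/9) = 1/3.
s3: (7)·(1/3) + (3)·(5/9) + (8)·(1/9) = 44/9.
The best pure response is s3 with expected payoff 44/9.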